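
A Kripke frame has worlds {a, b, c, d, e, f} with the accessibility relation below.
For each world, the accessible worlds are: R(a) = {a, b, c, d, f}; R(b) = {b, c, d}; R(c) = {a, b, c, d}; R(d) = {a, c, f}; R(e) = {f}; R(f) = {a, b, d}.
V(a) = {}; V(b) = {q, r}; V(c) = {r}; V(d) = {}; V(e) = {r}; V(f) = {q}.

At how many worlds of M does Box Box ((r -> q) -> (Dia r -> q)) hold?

Let φ = Box Box ((r -> q) -> (Dia r -> q)). Evaluate φ at each world:
  a (successors {a, b, c, d, f}): φ is false.
  b (successors {b, c, d}): φ is false.
  c (successors {a, b, c, d}): φ is false.
  d (successors {a, c, f}): φ is false.
  e (successors {f}): φ is false.
  f (successors {a, b, d}): φ is false.
For instance, at d:
  At d: Box Box ((r -> q) -> (Dia r -> q)) requires Box ((r -> q) -> (Dia r -> q)) at every successor {a, c, f}.
    Box ((r -> q) -> (Dia r -> q)) fails at a, so Box Box ((r -> q) -> (Dia r -> q)) is false at d.
      At a: Box ((r -> q) -> (Dia r -> q)) requires (r -> q) -> (Dia r -> q) at every successor {a, b, c, d, f}.
        (r -> q) -> (Dia r -> q) fails at a, so Box ((r -> q) -> (Dia r -> q)) is false at a.
Satisfying worlds: none.

0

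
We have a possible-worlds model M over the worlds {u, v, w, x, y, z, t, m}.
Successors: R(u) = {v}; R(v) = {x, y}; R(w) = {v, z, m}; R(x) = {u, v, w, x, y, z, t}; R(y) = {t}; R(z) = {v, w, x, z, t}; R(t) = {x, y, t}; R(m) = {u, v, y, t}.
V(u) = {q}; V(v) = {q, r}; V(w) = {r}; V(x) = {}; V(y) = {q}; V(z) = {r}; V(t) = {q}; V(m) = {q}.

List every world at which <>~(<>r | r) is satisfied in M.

v, x, y, z, t, m

Let φ = <>~(<>r | r). Evaluate φ at each world:
  u (successors {v}): φ is false.
  v (successors {x, y}): φ is true.
  w (successors {v, z, m}): φ is false.
  x (successors {u, v, w, x, y, z, t}): φ is true.
  y (successors {t}): φ is true.
  z (successors {v, w, x, z, t}): φ is true.
  t (successors {x, y, t}): φ is true.
  m (successors {u, v, y, t}): φ is true.
For instance, at m:
  At m: <>~(<>r | r) requires ~(<>r | r) at some successor in {u, v, y, t}.
    ~(<>r | r) holds at y, so <>~(<>r | r) is true at m.
      At y: <>r | r is false, so ~(<>r | r) is true.
Satisfying worlds: {v, x, y, z, t, m}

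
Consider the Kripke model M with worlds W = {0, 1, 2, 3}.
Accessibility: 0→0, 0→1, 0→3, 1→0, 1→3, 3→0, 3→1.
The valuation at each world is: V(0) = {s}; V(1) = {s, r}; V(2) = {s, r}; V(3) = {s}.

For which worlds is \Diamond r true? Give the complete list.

Let φ = \Diamond r. Evaluate φ at each world:
  0 (successors {0, 1, 3}): φ is true.
  1 (successors {0, 3}): φ is false.
  2 (successors ∅): φ is false.
  3 (successors {0, 1}): φ is true.
For instance, at 0:
  At 0: \Diamond r requires r at some successor in {0, 1, 3}.
    r holds at 1, so \Diamond r is true at 0.
Satisfying worlds: {0, 3}

0, 3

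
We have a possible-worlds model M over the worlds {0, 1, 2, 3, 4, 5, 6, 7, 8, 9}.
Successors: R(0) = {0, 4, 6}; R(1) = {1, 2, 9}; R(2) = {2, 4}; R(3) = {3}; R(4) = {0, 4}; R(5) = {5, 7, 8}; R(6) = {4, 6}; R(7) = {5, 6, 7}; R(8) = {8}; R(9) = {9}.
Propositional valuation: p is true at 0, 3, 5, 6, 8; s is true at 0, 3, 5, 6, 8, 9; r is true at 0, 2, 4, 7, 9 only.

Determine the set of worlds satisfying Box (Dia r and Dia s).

0, 4, 6, 7, 9

Recall that Box ψ holds at a world iff ψ holds at every accessible world, and Dia ψ holds iff ψ holds at some accessible world.
Let φ = Box (Dia r and Dia s). Evaluate φ at each world:
  0 (successors {0, 4, 6}): φ is true.
  1 (successors {1, 2, 9}): φ is false.
  2 (successors {2, 4}): φ is false.
  3 (successors {3}): φ is false.
  4 (successors {0, 4}): φ is true.
  5 (successors {5, 7, 8}): φ is false.
  6 (successors {4, 6}): φ is true.
  7 (successors {5, 6, 7}): φ is true.
  8 (successors {8}): φ is false.
  9 (successors {9}): φ is true.
For instance, at 2:
  At 2: Box (Dia r and Dia s) requires Dia r and Dia s at every successor {2, 4}.
    Dia r and Dia s fails at 2, so Box (Dia r and Dia s) is false at 2.
      At 2: Dia r is true, Dia s is false, so Dia r and Dia s is false.
Satisfying worlds: {0, 4, 6, 7, 9}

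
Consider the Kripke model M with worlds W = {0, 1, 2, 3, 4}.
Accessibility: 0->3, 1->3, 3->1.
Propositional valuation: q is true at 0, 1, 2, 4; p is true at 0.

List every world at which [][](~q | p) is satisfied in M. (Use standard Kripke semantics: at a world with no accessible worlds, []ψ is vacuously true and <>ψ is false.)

2, 3, 4

Let φ = [][](~q | p). Evaluate φ at each world:
  0 (successors {3}): φ is false.
  1 (successors {3}): φ is false.
  2 (successors ∅): φ is true.
  3 (successors {1}): φ is true.
  4 (successors ∅): φ is true.
For instance, at 0:
  At 0: [][](~q | p) requires [](~q | p) at every successor {3}.
    [](~q | p) fails at 3, so [][](~q | p) is false at 0.
      At 3: [](~q | p) requires ~q | p at every successor {1}.
        ~q | p fails at 1, so [](~q | p) is false at 3.
Satisfying worlds: {2, 3, 4}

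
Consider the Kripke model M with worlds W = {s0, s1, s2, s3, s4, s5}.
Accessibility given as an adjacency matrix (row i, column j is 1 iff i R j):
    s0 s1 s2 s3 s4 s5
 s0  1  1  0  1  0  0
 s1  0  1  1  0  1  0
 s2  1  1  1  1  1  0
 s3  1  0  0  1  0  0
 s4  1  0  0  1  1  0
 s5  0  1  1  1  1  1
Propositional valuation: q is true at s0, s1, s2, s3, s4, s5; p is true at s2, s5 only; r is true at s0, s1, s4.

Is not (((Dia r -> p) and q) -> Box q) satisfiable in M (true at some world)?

No

Let φ = not (((Dia r -> p) and q) -> Box q). Evaluate φ at each world:
  s0 (successors {s0, s1, s3}): φ is false.
  s1 (successors {s1, s2, s4}): φ is false.
  s2 (successors {s0, s1, s2, s3, s4}): φ is false.
  s3 (successors {s0, s3}): φ is false.
  s4 (successors {s0, s3, s4}): φ is false.
  s5 (successors {s1, s2, s3, s4, s5}): φ is false.
For instance, at s1:
  At s1: ((Dia r -> p) and q) -> Box q is true, so not (((Dia r -> p) and q) -> Box q) is false.
    At s1: (Dia r -> p) and q is false, Box q is true, so ((Dia r -> p) and q) -> Box q is true.
      At s1: Dia r -> p is false, q is true, so (Dia r -> p) and q is false.
      At s1: Box q requires q at every successor {s1, s2, s4}.
        At s1: q is true.
        At s2: q is true.
        At s4: q is true.
      So Box q is true at s1.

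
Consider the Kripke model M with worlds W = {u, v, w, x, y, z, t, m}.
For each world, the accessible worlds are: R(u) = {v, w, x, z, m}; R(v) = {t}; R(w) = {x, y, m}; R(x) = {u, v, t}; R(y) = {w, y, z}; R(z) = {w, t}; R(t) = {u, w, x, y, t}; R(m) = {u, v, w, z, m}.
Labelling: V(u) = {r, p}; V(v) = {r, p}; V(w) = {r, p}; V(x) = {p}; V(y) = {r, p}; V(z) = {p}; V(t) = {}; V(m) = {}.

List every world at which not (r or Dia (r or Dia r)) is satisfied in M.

none

Let φ = not (r or Dia (r or Dia r)). Evaluate φ at each world:
  u (successors {v, w, x, z, m}): φ is false.
  v (successors {t}): φ is false.
  w (successors {x, y, m}): φ is false.
  x (successors {u, v, t}): φ is false.
  y (successors {w, y, z}): φ is false.
  z (successors {w, t}): φ is false.
  t (successors {u, w, x, y, t}): φ is false.
  m (successors {u, v, w, z, m}): φ is false.
For instance, at z:
  At z: r or Dia (r or Dia r) is true, so not (r or Dia (r or Dia r)) is false.
    At z: r is false, Dia (r or Dia r) is true, so r or Dia (r or Dia r) is true.
      At z: Dia (r or Dia r) requires r or Dia r at some successor in {w, t}.
        r or Dia r holds at w, so Dia (r or Dia r) is true at z.
Satisfying worlds: none.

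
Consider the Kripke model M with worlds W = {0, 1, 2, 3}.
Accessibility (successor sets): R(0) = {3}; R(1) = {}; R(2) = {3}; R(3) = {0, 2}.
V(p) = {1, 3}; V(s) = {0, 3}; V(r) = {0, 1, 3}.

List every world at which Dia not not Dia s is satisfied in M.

0, 2, 3

Let φ = Dia not not Dia s. Evaluate φ at each world:
  0 (successors {3}): φ is true.
  1 (successors ∅): φ is false.
  2 (successors {3}): φ is true.
  3 (successors {0, 2}): φ is true.
For instance, at 2:
  At 2: Dia not not Dia s requires not not Dia s at some successor in {3}.
    not not Dia s holds at 3, so Dia not not Dia s is true at 2.
      At 3: not Dia s is false, so not not Dia s is true.
Satisfying worlds: {0, 2, 3}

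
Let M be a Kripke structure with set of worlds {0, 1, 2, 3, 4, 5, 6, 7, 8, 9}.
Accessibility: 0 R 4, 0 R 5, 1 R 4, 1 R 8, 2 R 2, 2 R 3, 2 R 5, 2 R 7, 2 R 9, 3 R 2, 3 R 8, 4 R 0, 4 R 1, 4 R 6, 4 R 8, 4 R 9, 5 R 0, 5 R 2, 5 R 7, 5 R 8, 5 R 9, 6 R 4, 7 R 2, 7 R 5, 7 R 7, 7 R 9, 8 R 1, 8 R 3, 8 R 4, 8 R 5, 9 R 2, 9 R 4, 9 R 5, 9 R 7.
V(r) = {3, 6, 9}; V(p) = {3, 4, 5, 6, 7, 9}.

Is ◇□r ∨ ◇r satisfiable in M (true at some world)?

Yes

Recall that □ψ holds at a world iff ψ holds at every accessible world, and ◇ψ holds iff ψ holds at some accessible world.
Let φ = ◇□r ∨ ◇r. Evaluate φ at each world:
  0 (successors {4, 5}): φ is false.
  1 (successors {4, 8}): φ is false.
  2 (successors {2, 3, 5, 7, 9}): φ is true.
  3 (successors {2, 8}): φ is false.
  4 (successors {0, 1, 6, 8, 9}): φ is true.
  5 (successors {0, 2, 7, 8, 9}): φ is true.
  6 (successors {4}): φ is false.
  7 (successors {2, 5, 7, 9}): φ is true.
  8 (successors {1, 3, 4, 5}): φ is true.
  9 (successors {2, 4, 5, 7}): φ is false.
Detail at 2 (witness):
  At 2: ◇□r is false, ◇r is true, so ◇□r ∨ ◇r is true.
    At 2: ◇□r requires □r at some successor in {2, 3, 5, 7, 9}.
      At 2: □r is false.
      At 3: □r is false.
      At 5: □r is false.
      At 7: □r is false.
      At 9: □r is false.
    So ◇□r is false at 2.
    At 2: ◇r requires r at some successor in {2, 3, 5, 7, 9}.
      r holds at 3, so ◇r is true at 2.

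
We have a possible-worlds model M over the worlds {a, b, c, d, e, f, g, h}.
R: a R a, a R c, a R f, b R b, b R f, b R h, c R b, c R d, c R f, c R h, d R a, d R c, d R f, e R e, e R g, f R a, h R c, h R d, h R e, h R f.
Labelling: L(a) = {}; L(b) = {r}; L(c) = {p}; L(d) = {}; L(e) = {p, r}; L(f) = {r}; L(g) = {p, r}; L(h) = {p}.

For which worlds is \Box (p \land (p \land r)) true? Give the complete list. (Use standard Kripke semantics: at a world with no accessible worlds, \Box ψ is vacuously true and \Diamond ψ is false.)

Recall that \Box ψ holds at a world iff ψ holds at every accessible world, and \Diamond ψ holds iff ψ holds at some accessible world.
Let φ = \Box (p \land (p \land r)). Evaluate φ at each world:
  a (successors {a, c, f}): φ is false.
  b (successors {b, f, h}): φ is false.
  c (successors {b, d, f, h}): φ is false.
  d (successors {a, c, f}): φ is false.
  e (successors {e, g}): φ is true.
  f (successors {a}): φ is false.
  g (successors ∅): φ is true.
  h (successors {c, d, e, f}): φ is false.
For instance, at f:
  At f: \Box (p \land (p \land r)) requires p \land (p \land r) at every successor {a}.
    p \land (p \land r) fails at a, so \Box (p \land (p \land r)) is false at f.
Satisfying worlds: {e, g}

e, g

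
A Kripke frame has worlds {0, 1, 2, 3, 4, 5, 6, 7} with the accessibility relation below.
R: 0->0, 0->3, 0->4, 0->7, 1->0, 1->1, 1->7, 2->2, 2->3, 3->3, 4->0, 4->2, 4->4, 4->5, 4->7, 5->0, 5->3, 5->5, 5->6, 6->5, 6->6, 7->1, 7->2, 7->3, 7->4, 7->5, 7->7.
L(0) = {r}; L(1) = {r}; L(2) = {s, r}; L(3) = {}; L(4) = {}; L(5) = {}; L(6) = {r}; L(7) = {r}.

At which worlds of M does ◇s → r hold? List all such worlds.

0, 1, 2, 3, 5, 6, 7

Let φ = ◇s → r. Evaluate φ at each world:
  0 (successors {0, 3, 4, 7}): φ is true.
  1 (successors {0, 1, 7}): φ is true.
  2 (successors {2, 3}): φ is true.
  3 (successors {3}): φ is true.
  4 (successors {0, 2, 4, 5, 7}): φ is false.
  5 (successors {0, 3, 5, 6}): φ is true.
  6 (successors {5, 6}): φ is true.
  7 (successors {1, 2, 3, 4, 5, 7}): φ is true.
For instance, at 3:
  At 3: ◇s is false, r is false, so ◇s → r is true.
    At 3: ◇s requires s at some successor in {3}.
      At 3: s is false.
    So ◇s is false at 3.
Satisfying worlds: {0, 1, 2, 3, 5, 6, 7}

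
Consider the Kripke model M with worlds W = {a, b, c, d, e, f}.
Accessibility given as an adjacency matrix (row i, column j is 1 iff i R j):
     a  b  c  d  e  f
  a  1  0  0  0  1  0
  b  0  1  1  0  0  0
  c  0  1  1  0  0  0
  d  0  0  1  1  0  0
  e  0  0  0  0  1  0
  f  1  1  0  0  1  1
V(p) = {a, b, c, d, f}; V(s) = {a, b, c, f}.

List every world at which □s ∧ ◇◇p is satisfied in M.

Let φ = □s ∧ ◇◇p. Evaluate φ at each world:
  a (successors {a, e}): φ is false.
  b (successors {b, c}): φ is true.
  c (successors {b, c}): φ is true.
  d (successors {c, d}): φ is false.
  e (successors {e}): φ is false.
  f (successors {a, b, e, f}): φ is false.
For instance, at e:
  At e: □s is false, ◇◇p is false, so □s ∧ ◇◇p is false.
    At e: □s requires s at every successor {e}.
      s fails at e, so □s is false at e.
    At e: ◇◇p requires ◇p at some successor in {e}.
      At e: ◇p is false.
    So ◇◇p is false at e.
Satisfying worlds: {b, c}

b, c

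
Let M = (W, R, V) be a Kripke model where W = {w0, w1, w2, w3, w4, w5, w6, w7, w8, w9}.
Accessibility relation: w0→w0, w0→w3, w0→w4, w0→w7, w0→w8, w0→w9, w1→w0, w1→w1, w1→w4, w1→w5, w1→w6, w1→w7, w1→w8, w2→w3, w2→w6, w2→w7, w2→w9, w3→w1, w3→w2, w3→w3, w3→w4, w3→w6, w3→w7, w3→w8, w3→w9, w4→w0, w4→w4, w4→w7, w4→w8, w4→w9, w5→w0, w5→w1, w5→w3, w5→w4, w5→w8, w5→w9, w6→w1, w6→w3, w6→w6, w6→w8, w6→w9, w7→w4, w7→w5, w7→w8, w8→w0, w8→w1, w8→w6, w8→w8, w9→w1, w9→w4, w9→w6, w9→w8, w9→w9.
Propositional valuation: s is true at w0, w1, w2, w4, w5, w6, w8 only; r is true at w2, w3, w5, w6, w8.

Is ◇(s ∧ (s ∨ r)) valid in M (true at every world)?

Yes

Let φ = ◇(s ∧ (s ∨ r)). Evaluate φ at each world:
  w0 (successors {w0, w3, w4, w7, w8, w9}): φ is true.
  w1 (successors {w0, w1, w4, w5, w6, w7, w8}): φ is true.
  w2 (successors {w3, w6, w7, w9}): φ is true.
  w3 (successors {w1, w2, w3, w4, w6, w7, w8, w9}): φ is true.
  w4 (successors {w0, w4, w7, w8, w9}): φ is true.
  w5 (successors {w0, w1, w3, w4, w8, w9}): φ is true.
  w6 (successors {w1, w3, w6, w8, w9}): φ is true.
  w7 (successors {w4, w5, w8}): φ is true.
  w8 (successors {w0, w1, w6, w8}): φ is true.
  w9 (successors {w1, w4, w6, w8, w9}): φ is true.
For instance, at w5:
  At w5: ◇(s ∧ (s ∨ r)) requires s ∧ (s ∨ r) at some successor in {w0, w1, w3, w4, w8, w9}.
    s ∧ (s ∨ r) holds at w0, so ◇(s ∧ (s ∨ r)) is true at w5.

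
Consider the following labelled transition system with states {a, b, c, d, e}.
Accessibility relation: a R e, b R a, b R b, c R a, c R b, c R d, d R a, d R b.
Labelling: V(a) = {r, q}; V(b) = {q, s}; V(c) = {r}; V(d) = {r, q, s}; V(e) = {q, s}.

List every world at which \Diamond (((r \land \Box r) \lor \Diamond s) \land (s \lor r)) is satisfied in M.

b, c, d

Let φ = \Diamond (((r \land \Box r) \lor \Diamond s) \land (s \lor r)). Evaluate φ at each world:
  a (successors {e}): φ is false.
  b (successors {a, b}): φ is true.
  c (successors {a, b, d}): φ is true.
  d (successors {a, b}): φ is true.
  e (successors ∅): φ is false.
For instance, at a:
  At a: \Diamond (((r \land \Box r) \lor \Diamond s) \land (s \lor r)) requires ((r \land \Box r) \lor \Diamond s) \land (s \lor r) at some successor in {e}.
    At e: ((r \land \Box r) \lor \Diamond s) \land (s \lor r) is false.
  So \Diamond (((r \land \Box r) \lor \Diamond s) \land (s \lor r)) is false at a.
Satisfying worlds: {b, c, d}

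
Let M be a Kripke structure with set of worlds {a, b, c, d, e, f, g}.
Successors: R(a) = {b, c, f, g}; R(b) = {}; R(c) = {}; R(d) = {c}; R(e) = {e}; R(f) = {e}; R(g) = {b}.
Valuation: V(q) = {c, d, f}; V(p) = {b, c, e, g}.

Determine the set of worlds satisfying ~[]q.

a, e, f, g

Recall that []ψ holds at a world iff ψ holds at every accessible world, and <>ψ holds iff ψ holds at some accessible world.
Let φ = ~[]q. Evaluate φ at each world:
  a (successors {b, c, f, g}): φ is true.
  b (successors ∅): φ is false.
  c (successors ∅): φ is false.
  d (successors {c}): φ is false.
  e (successors {e}): φ is true.
  f (successors {e}): φ is true.
  g (successors {b}): φ is true.
For instance, at a:
  At a: []q is false, so ~[]q is true.
    At a: []q requires q at every successor {b, c, f, g}.
      q fails at b, so []q is false at a.
Satisfying worlds: {a, e, f, g}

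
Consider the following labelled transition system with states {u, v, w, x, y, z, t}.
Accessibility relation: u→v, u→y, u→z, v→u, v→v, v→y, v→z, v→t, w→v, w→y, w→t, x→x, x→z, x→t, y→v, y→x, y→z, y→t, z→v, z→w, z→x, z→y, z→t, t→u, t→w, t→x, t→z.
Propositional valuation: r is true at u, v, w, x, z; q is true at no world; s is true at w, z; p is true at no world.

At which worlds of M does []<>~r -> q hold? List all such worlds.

Let φ = []<>~r -> q. Evaluate φ at each world:
  u (successors {v, y, z}): φ is false.
  v (successors {u, v, y, z, t}): φ is true.
  w (successors {v, y, t}): φ is true.
  x (successors {x, z, t}): φ is true.
  y (successors {v, x, z, t}): φ is true.
  z (successors {v, w, x, y, t}): φ is true.
  t (successors {u, w, x, z}): φ is false.
For instance, at w:
  At w: []<>~r is false, q is false, so []<>~r -> q is true.
    At w: []<>~r requires <>~r at every successor {v, y, t}.
      <>~r fails at t, so []<>~r is false at w.
Satisfying worlds: {v, w, x, y, z}

v, w, x, y, z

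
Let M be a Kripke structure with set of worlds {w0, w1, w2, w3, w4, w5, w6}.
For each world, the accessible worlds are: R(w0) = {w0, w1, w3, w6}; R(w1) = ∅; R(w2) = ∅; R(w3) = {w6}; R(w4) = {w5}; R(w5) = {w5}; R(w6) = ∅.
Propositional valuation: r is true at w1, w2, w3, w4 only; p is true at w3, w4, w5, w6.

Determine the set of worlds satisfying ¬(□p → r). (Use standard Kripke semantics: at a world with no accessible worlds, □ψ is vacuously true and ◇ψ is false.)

Let φ = ¬(□p → r). Evaluate φ at each world:
  w0 (successors {w0, w1, w3, w6}): φ is false.
  w1 (successors ∅): φ is false.
  w2 (successors ∅): φ is false.
  w3 (successors {w6}): φ is false.
  w4 (successors {w5}): φ is false.
  w5 (successors {w5}): φ is true.
  w6 (successors ∅): φ is true.
For instance, at w0:
  At w0: □p → r is true, so ¬(□p → r) is false.
    At w0: □p is false, r is false, so □p → r is true.
      At w0: □p requires p at every successor {w0, w1, w3, w6}.
        p fails at w0, so □p is false at w0.
Satisfying worlds: {w5, w6}

w5, w6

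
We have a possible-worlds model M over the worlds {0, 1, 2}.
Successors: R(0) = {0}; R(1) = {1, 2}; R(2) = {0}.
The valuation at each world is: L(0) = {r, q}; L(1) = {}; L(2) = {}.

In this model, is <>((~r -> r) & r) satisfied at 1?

Recall that <>ψ holds at a world iff ψ holds at some accessible world.
At 1: <>((~r -> r) & r) requires (~r -> r) & r at some successor in {1, 2}.
  At 1: (~r -> r) & r is false.
  At 2: (~r -> r) & r is false.
So <>((~r -> r) & r) is false at 1.

No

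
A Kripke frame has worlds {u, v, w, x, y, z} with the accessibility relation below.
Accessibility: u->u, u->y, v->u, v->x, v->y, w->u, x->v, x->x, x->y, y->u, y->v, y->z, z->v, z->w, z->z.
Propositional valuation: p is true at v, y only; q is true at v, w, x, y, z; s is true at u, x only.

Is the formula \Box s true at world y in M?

No

Recall that \Box ψ holds at a world iff ψ holds at every accessible world, and \Diamond ψ holds iff ψ holds at some accessible world.
At y: \Box s requires s at every successor {u, v, z}.
  s fails at v, so \Box s is false at y.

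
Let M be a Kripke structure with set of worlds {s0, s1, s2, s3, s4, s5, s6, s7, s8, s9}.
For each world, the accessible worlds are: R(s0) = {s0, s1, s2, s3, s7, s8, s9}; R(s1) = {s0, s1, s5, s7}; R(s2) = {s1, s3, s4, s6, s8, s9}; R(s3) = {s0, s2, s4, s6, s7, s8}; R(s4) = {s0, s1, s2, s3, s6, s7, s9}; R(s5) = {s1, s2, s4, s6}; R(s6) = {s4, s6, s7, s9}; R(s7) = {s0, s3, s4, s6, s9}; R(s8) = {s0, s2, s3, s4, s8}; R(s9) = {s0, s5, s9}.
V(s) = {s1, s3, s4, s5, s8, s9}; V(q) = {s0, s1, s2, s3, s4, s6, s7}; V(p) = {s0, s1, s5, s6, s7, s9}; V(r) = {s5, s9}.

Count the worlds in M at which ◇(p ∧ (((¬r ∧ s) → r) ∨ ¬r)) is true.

10

Let φ = ◇(p ∧ (((¬r ∧ s) → r) ∨ ¬r)). Evaluate φ at each world:
  s0 (successors {s0, s1, s2, s3, s7, s8, s9}): φ is true.
  s1 (successors {s0, s1, s5, s7}): φ is true.
  s2 (successors {s1, s3, s4, s6, s8, s9}): φ is true.
  s3 (successors {s0, s2, s4, s6, s7, s8}): φ is true.
  s4 (successors {s0, s1, s2, s3, s6, s7, s9}): φ is true.
  s5 (successors {s1, s2, s4, s6}): φ is true.
  s6 (successors {s4, s6, s7, s9}): φ is true.
  s7 (successors {s0, s3, s4, s6, s9}): φ is true.
  s8 (successors {s0, s2, s3, s4, s8}): φ is true.
  s9 (successors {s0, s5, s9}): φ is true.
For instance, at s0:
  At s0: ◇(p ∧ (((¬r ∧ s) → r) ∨ ¬r)) requires p ∧ (((¬r ∧ s) → r) ∨ ¬r) at some successor in {s0, s1, s2, s3, s7, s8, s9}.
    p ∧ (((¬r ∧ s) → r) ∨ ¬r) holds at s0, so ◇(p ∧ (((¬r ∧ s) → r) ∨ ¬r)) is true at s0.
Satisfying worlds: {s0, s1, s2, s3, s4, s5, s6, s7, s8, s9}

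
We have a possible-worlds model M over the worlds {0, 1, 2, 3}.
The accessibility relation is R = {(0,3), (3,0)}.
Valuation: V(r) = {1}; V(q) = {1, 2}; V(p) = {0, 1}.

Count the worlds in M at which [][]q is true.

Let φ = [][]q. Evaluate φ at each world:
  0 (successors {3}): φ is false.
  1 (successors ∅): φ is true.
  2 (successors ∅): φ is true.
  3 (successors {0}): φ is false.
For instance, at 0:
  At 0: [][]q requires []q at every successor {3}.
    []q fails at 3, so [][]q is false at 0.
      At 3: []q requires q at every successor {0}.
        q fails at 0, so []q is false at 3.
Satisfying worlds: {1, 2}

2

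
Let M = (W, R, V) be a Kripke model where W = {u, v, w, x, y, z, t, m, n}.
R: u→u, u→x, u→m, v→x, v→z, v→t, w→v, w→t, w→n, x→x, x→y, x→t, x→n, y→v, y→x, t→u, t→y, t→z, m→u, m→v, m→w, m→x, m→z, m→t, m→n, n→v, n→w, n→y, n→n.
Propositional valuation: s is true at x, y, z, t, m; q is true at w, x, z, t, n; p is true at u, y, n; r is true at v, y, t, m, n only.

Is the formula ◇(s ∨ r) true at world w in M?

Yes

At w: ◇(s ∨ r) requires s ∨ r at some successor in {v, t, n}.
  s ∨ r holds at v, so ◇(s ∨ r) is true at w.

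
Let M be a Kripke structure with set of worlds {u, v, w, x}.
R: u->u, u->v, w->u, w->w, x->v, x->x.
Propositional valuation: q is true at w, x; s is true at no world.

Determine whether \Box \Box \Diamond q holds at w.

No

Recall that \Box ψ holds at a world iff ψ holds at every accessible world, and \Diamond ψ holds iff ψ holds at some accessible world.
At w: \Box \Box \Diamond q requires \Box \Diamond q at every successor {u, w}.
  \Box \Diamond q fails at u, so \Box \Box \Diamond q is false at w.
    At u: \Box \Diamond q requires \Diamond q at every successor {u, v}.
      \Diamond q fails at u, so \Box \Diamond q is false at u.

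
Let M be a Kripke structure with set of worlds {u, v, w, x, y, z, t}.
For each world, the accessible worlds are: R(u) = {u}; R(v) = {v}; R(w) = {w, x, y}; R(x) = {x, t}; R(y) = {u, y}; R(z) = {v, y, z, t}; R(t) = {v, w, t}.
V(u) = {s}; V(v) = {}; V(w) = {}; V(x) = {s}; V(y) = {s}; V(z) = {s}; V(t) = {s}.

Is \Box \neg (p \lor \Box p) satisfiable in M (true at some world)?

Yes

Let φ = \Box \neg (p \lor \Box p). Evaluate φ at each world:
  u (successors {u}): φ is true.
  v (successors {v}): φ is true.
  w (successors {w, x, y}): φ is true.
  x (successors {x, t}): φ is true.
  y (successors {u, y}): φ is true.
  z (successors {v, y, z, t}): φ is true.
  t (successors {v, w, t}): φ is true.
Detail at u (witness):
  At u: \Box \neg (p \lor \Box p) requires \neg (p \lor \Box p) at every successor {u}.
      At u: p \lor \Box p is false, so \neg (p \lor \Box p) is true.
  So \Box \neg (p \lor \Box p) is true at u.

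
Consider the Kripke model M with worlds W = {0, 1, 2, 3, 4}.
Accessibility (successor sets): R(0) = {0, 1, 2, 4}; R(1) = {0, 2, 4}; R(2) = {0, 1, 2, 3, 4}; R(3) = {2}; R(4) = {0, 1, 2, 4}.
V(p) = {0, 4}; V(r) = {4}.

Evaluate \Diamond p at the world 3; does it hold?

No

At 3: \Diamond p requires p at some successor in {2}.
  At 2: p is false.
So \Diamond p is false at 3.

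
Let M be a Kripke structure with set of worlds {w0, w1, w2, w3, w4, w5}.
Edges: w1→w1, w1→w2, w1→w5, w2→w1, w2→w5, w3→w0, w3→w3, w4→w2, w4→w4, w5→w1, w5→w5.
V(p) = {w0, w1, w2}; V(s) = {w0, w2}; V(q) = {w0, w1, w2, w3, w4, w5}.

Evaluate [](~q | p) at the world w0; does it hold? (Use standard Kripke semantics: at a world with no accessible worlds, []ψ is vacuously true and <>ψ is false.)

Yes

At w0: no accessible worlds, so [](~q | p) holds vacuously.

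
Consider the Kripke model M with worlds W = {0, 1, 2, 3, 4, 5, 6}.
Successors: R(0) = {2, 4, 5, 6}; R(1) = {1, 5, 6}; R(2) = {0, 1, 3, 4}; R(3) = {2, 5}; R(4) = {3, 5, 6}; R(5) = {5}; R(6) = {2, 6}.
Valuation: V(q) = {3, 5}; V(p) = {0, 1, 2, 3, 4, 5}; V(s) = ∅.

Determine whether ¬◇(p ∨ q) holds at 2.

At 2: ◇(p ∨ q) is true, so ¬◇(p ∨ q) is false.
  At 2: ◇(p ∨ q) requires p ∨ q at some successor in {0, 1, 3, 4}.
    p ∨ q holds at 0, so ◇(p ∨ q) is true at 2.

No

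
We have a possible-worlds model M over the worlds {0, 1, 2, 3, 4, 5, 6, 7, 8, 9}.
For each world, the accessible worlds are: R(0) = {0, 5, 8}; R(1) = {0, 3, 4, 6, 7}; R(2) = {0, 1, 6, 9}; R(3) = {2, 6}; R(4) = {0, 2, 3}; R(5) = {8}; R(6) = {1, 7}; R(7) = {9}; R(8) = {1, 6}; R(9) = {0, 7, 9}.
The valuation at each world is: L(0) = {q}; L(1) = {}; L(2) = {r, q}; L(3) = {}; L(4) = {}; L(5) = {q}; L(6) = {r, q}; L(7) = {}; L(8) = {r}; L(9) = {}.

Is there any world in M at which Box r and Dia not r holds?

Recall that Box ψ holds at a world iff ψ holds at every accessible world, and Dia ψ holds iff ψ holds at some accessible world.
Let φ = Box r and Dia not r. Evaluate φ at each world:
  0 (successors {0, 5, 8}): φ is false.
  1 (successors {0, 3, 4, 6, 7}): φ is false.
  2 (successors {0, 1, 6, 9}): φ is false.
  3 (successors {2, 6}): φ is false.
  4 (successors {0, 2, 3}): φ is false.
  5 (successors {8}): φ is false.
  6 (successors {1, 7}): φ is false.
  7 (successors {9}): φ is false.
  8 (successors {1, 6}): φ is false.
  9 (successors {0, 7, 9}): φ is false.
For instance, at 5:
  At 5: Box r is true, Dia not r is false, so Box r and Dia not r is false.
    At 5: Box r requires r at every successor {8}.
      At 8: r is true.
    So Box r is true at 5.
    At 5: Dia not r requires not r at some successor in {8}.
      At 8: not r is false.
    So Dia not r is false at 5.

No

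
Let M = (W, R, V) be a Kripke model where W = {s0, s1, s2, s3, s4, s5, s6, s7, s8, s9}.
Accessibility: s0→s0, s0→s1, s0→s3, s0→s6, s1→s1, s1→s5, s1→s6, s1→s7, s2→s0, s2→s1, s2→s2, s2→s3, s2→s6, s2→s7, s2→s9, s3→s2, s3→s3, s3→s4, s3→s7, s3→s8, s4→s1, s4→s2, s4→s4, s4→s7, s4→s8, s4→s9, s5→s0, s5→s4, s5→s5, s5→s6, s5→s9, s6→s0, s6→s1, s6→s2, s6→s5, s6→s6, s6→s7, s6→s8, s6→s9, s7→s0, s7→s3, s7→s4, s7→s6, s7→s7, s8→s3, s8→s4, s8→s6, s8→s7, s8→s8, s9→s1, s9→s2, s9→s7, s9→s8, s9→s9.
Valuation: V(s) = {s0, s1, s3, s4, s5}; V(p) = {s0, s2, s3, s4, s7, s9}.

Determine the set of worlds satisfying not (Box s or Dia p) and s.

Let φ = not (Box s or Dia p) and s. Evaluate φ at each world:
  s0 (successors {s0, s1, s3, s6}): φ is false.
  s1 (successors {s1, s5, s6, s7}): φ is false.
  s2 (successors {s0, s1, s2, s3, s6, s7, s9}): φ is false.
  s3 (successors {s2, s3, s4, s7, s8}): φ is false.
  s4 (successors {s1, s2, s4, s7, s8, s9}): φ is false.
  s5 (successors {s0, s4, s5, s6, s9}): φ is false.
  s6 (successors {s0, s1, s2, s5, s6, s7, s8, s9}): φ is false.
  s7 (successors {s0, s3, s4, s6, s7}): φ is false.
  s8 (successors {s3, s4, s6, s7, s8}): φ is false.
  s9 (successors {s1, s2, s7, s8, s9}): φ is false.
For instance, at s7:
  At s7: not (Box s or Dia p) is false, s is false, so not (Box s or Dia p) and s is false.
    At s7: Box s or Dia p is true, so not (Box s or Dia p) is false.
      At s7: Box s is false, Dia p is true, so Box s or Dia p is true.
Satisfying worlds: none.

none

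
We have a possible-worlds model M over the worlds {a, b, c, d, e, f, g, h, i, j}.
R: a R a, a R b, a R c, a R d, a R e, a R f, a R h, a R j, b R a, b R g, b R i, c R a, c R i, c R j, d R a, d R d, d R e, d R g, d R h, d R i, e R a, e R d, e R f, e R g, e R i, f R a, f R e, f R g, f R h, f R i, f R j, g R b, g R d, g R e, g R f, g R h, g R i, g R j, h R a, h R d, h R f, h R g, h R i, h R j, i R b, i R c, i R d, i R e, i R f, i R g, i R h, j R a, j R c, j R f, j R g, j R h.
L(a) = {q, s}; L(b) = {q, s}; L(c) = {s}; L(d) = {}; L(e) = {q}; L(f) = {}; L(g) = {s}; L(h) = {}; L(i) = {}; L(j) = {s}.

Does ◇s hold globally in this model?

Yes

Recall that ◇ψ holds at a world iff ψ holds at some accessible world.
Let φ = ◇s. Evaluate φ at each world:
  a (successors {a, b, c, d, e, f, h, j}): φ is true.
  b (successors {a, g, i}): φ is true.
  c (successors {a, i, j}): φ is true.
  d (successors {a, d, e, g, h, i}): φ is true.
  e (successors {a, d, f, g, i}): φ is true.
  f (successors {a, e, g, h, i, j}): φ is true.
  g (successors {b, d, e, f, h, i, j}): φ is true.
  h (successors {a, d, f, g, i, j}): φ is true.
  i (successors {b, c, d, e, f, g, h}): φ is true.
  j (successors {a, c, f, g, h}): φ is true.
For instance, at g:
  At g: ◇s requires s at some successor in {b, d, e, f, h, i, j}.
    s holds at b, so ◇s is true at g.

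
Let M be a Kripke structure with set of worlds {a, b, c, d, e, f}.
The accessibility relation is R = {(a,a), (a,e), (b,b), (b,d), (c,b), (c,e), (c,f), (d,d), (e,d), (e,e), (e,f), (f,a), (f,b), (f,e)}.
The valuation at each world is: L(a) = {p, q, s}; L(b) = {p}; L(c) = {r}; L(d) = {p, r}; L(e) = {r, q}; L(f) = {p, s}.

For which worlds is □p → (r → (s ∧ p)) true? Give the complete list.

Let φ = □p → (r → (s ∧ p)). Evaluate φ at each world:
  a (successors {a, e}): φ is true.
  b (successors {b, d}): φ is true.
  c (successors {b, e, f}): φ is true.
  d (successors {d}): φ is false.
  e (successors {d, e, f}): φ is true.
  f (successors {a, b, e}): φ is true.
For instance, at c:
  At c: □p is false, r → (s ∧ p) is false, so □p → (r → (s ∧ p)) is true.
    At c: □p requires p at every successor {b, e, f}.
      p fails at e, so □p is false at c.
Satisfying worlds: {a, b, c, e, f}

a, b, c, e, f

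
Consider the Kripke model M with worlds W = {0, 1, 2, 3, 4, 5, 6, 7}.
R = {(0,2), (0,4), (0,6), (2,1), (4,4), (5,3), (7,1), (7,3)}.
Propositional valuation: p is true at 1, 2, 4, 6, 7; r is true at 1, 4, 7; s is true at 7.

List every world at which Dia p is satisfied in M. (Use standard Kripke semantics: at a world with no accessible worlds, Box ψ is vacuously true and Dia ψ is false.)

Let φ = Dia p. Evaluate φ at each world:
  0 (successors {2, 4, 6}): φ is true.
  1 (successors ∅): φ is false.
  2 (successors {1}): φ is true.
  3 (successors ∅): φ is false.
  4 (successors {4}): φ is true.
  5 (successors {3}): φ is false.
  6 (successors ∅): φ is false.
  7 (successors {1, 3}): φ is true.
For instance, at 4:
  At 4: Dia p requires p at some successor in {4}.
    p holds at 4, so Dia p is true at 4.
Satisfying worlds: {0, 2, 4, 7}

0, 2, 4, 7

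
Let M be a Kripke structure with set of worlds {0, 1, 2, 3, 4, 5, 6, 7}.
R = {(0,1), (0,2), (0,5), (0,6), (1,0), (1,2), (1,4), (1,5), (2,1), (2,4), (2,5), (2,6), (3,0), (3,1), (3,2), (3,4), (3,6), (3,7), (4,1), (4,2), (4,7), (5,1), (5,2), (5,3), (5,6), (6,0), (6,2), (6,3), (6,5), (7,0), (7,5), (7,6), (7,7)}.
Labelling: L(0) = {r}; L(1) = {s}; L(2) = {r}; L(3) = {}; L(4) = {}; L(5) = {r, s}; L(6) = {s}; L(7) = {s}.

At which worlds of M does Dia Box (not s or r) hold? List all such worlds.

Recall that Box ψ holds at a world iff ψ holds at every accessible world, and Dia ψ holds iff ψ holds at some accessible world.
Let φ = Dia Box (not s or r). Evaluate φ at each world:
  0 (successors {1, 2, 5, 6}): φ is true.
  1 (successors {0, 2, 4, 5}): φ is false.
  2 (successors {1, 4, 5, 6}): φ is true.
  3 (successors {0, 1, 2, 4, 6, 7}): φ is true.
  4 (successors {1, 2, 7}): φ is true.
  5 (successors {1, 2, 3, 6}): φ is true.
  6 (successors {0, 2, 3, 5}): φ is false.
  7 (successors {0, 5, 6, 7}): φ is true.
For instance, at 5:
  At 5: Dia Box (not s or r) requires Box (not s or r) at some successor in {1, 2, 3, 6}.
    Box (not s or r) holds at 1, so Dia Box (not s or r) is true at 5.
      At 1: Box (not s or r) requires not s or r at every successor {0, 2, 4, 5}.
        At 0: not s or r is true.
        At 2: not s or r is true.
        At 4: not s or r is true.
        At 5: not s or r is true.
      So Box (not s or r) is true at 1.
Satisfying worlds: {0, 2, 3, 4, 5, 7}

0, 2, 3, 4, 5, 7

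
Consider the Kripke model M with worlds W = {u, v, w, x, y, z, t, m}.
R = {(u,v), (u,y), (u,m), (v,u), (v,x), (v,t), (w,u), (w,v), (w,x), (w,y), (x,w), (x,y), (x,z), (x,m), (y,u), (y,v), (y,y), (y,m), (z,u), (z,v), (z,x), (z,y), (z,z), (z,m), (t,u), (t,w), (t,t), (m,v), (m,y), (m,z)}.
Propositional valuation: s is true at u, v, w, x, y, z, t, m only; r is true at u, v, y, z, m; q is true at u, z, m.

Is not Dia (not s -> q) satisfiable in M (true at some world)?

No

Let φ = not Dia (not s -> q). Evaluate φ at each world:
  u (successors {v, y, m}): φ is false.
  v (successors {u, x, t}): φ is false.
  w (successors {u, v, x, y}): φ is false.
  x (successors {w, y, z, m}): φ is false.
  y (successors {u, v, y, m}): φ is false.
  z (successors {u, v, x, y, z, m}): φ is false.
  t (successors {u, w, t}): φ is false.
  m (successors {v, y, z}): φ is false.
For instance, at v:
  At v: Dia (not s -> q) is true, so not Dia (not s -> q) is false.
    At v: Dia (not s -> q) requires not s -> q at some successor in {u, x, t}.
      not s -> q holds at u, so Dia (not s -> q) is true at v.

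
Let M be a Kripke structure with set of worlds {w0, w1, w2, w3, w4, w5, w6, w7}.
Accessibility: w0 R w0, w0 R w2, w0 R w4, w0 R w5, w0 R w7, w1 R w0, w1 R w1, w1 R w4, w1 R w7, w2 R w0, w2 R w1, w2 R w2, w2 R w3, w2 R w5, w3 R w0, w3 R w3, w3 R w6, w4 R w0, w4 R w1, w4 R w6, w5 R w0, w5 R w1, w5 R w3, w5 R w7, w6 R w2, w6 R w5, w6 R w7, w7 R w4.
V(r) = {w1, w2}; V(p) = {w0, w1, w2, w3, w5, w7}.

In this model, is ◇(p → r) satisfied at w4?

Yes

At w4: ◇(p → r) requires p → r at some successor in {w0, w1, w6}.
  p → r holds at w1, so ◇(p → r) is true at w4.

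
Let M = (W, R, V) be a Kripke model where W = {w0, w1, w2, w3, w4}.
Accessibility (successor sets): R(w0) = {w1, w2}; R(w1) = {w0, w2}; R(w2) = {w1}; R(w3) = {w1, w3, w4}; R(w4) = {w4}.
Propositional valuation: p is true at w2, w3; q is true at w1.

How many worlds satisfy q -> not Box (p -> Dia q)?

4

Let φ = q -> not Box (p -> Dia q). Evaluate φ at each world:
  w0 (successors {w1, w2}): φ is true.
  w1 (successors {w0, w2}): φ is false.
  w2 (successors {w1}): φ is true.
  w3 (successors {w1, w3, w4}): φ is true.
  w4 (successors {w4}): φ is true.
For instance, at w0:
  At w0: q is false, not Box (p -> Dia q) is false, so q -> not Box (p -> Dia q) is true.
    At w0: Box (p -> Dia q) is true, so not Box (p -> Dia q) is false.
      At w0: Box (p -> Dia q) requires p -> Dia q at every successor {w1, w2}.
        At w1: p -> Dia q is true.
        At w2: p -> Dia q is true.
      So Box (p -> Dia q) is true at w0.
Satisfying worlds: {w0, w2, w3, w4}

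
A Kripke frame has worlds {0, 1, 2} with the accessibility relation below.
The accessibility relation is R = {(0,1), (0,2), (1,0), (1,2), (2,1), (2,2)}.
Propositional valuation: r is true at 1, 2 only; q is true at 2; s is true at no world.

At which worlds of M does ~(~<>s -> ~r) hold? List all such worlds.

1, 2

Let φ = ~(~<>s -> ~r). Evaluate φ at each world:
  0 (successors {1, 2}): φ is false.
  1 (successors {0, 2}): φ is true.
  2 (successors {1, 2}): φ is true.
For instance, at 0:
  At 0: ~<>s -> ~r is true, so ~(~<>s -> ~r) is false.
    At 0: ~<>s is true, ~r is true, so ~<>s -> ~r is true.
      At 0: <>s is false, so ~<>s is true.
Satisfying worlds: {1, 2}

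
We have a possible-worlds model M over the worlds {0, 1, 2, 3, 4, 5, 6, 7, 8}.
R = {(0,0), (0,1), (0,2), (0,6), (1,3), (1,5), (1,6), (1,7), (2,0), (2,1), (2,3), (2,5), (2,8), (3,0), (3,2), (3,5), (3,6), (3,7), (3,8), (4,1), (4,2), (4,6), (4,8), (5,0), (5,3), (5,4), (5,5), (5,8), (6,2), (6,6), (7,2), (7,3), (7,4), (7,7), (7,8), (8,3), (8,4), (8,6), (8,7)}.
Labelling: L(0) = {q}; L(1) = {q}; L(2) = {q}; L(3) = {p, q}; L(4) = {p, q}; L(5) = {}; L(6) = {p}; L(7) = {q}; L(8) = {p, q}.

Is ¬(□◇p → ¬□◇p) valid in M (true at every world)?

Recall that □ψ holds at a world iff ψ holds at every accessible world, and ◇ψ holds iff ψ holds at some accessible world.
Let φ = ¬(□◇p → ¬□◇p). Evaluate φ at each world:
  0 (successors {0, 1, 2, 6}): φ is true.
  1 (successors {3, 5, 6, 7}): φ is true.
  2 (successors {0, 1, 3, 5, 8}): φ is true.
  3 (successors {0, 2, 5, 6, 7, 8}): φ is true.
  4 (successors {1, 2, 6, 8}): φ is true.
  5 (successors {0, 3, 4, 5, 8}): φ is true.
  6 (successors {2, 6}): φ is true.
  7 (successors {2, 3, 4, 7, 8}): φ is true.
  8 (successors {3, 4, 6, 7}): φ is true.
For instance, at 3:
  At 3: □◇p → ¬□◇p is false, so ¬(□◇p → ¬□◇p) is true.
    At 3: □◇p is true, ¬□◇p is false, so □◇p → ¬□◇p is false.
      At 3: □◇p requires ◇p at every successor {0, 2, 5, 6, 7, 8}.
        At 0: ◇p is true.
        At 2: ◇p is true.
        At 5: ◇p is true.
        At 6: ◇p is true.
        At 7: ◇p is true.
        At 8: ◇p is true.
      So □◇p is true at 3.
      At 3: □◇p is true, so ¬□◇p is false.

Yes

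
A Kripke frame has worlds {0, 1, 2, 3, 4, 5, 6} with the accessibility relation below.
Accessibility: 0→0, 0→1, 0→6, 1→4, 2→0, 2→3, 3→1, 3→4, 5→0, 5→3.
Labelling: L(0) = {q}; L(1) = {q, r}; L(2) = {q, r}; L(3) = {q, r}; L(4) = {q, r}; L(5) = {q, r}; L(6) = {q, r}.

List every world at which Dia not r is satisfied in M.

Let φ = Dia not r. Evaluate φ at each world:
  0 (successors {0, 1, 6}): φ is true.
  1 (successors {4}): φ is false.
  2 (successors {0, 3}): φ is true.
  3 (successors {1, 4}): φ is false.
  4 (successors ∅): φ is false.
  5 (successors {0, 3}): φ is true.
  6 (successors ∅): φ is false.
For instance, at 3:
  At 3: Dia not r requires not r at some successor in {1, 4}.
    At 1: not r is false.
    At 4: not r is false.
  So Dia not r is false at 3.
Satisfying worlds: {0, 2, 5}

0, 2, 5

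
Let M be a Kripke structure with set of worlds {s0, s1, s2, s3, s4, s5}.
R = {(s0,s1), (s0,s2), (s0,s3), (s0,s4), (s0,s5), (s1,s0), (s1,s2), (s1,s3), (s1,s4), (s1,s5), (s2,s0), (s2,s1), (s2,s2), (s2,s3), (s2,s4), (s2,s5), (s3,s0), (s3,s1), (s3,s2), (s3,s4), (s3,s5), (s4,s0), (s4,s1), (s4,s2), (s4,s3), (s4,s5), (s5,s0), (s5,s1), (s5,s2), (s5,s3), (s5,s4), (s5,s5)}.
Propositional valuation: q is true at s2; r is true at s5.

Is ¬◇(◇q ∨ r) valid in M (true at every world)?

No

Let φ = ¬◇(◇q ∨ r). Evaluate φ at each world:
  s0 (successors {s1, s2, s3, s4, s5}): φ is false.
  s1 (successors {s0, s2, s3, s4, s5}): φ is false.
  s2 (successors {s0, s1, s2, s3, s4, s5}): φ is false.
  s3 (successors {s0, s1, s2, s4, s5}): φ is false.
  s4 (successors {s0, s1, s2, s3, s5}): φ is false.
  s5 (successors {s0, s1, s2, s3, s4, s5}): φ is false.
Detail at s0 (counterexample):
  At s0: ◇(◇q ∨ r) is true, so ¬◇(◇q ∨ r) is false.
    At s0: ◇(◇q ∨ r) requires ◇q ∨ r at some successor in {s1, s2, s3, s4, s5}.
      ◇q ∨ r holds at s1, so ◇(◇q ∨ r) is true at s0.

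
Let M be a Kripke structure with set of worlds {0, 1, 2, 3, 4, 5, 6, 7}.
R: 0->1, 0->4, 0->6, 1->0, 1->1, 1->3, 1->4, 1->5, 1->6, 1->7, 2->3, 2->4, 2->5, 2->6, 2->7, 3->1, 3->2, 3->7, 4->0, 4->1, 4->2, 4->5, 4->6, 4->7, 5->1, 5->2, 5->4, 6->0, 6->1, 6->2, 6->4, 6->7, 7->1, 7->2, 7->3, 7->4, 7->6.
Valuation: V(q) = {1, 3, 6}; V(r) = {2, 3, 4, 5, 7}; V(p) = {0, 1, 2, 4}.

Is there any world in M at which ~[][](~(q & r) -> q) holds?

Yes

Let φ = ~[][](~(q & r) -> q). Evaluate φ at each world:
  0 (successors {1, 4, 6}): φ is true.
  1 (successors {0, 1, 3, 4, 5, 6, 7}): φ is true.
  2 (successors {3, 4, 5, 6, 7}): φ is true.
  3 (successors {1, 2, 7}): φ is true.
  4 (successors {0, 1, 2, 5, 6, 7}): φ is true.
  5 (successors {1, 2, 4}): φ is true.
  6 (successors {0, 1, 2, 4, 7}): φ is true.
  7 (successors {1, 2, 3, 4, 6}): φ is true.
Detail at 0 (witness):
  At 0: [][](~(q & r) -> q) is false, so ~[][](~(q & r) -> q) is true.
    At 0: [][](~(q & r) -> q) requires [](~(q & r) -> q) at every successor {1, 4, 6}.
      [](~(q & r) -> q) fails at 1, so [][](~(q & r) -> q) is false at 0.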